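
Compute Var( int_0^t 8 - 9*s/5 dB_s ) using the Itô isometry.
Var = t*(27*t^2 - 360*t + 1600)/25

The Itô integral of a deterministic integrand f(s) has mean 0 because each increment f(s) * (B_{s+ds} - B_s) has mean 0. By the Itô isometry:
  Var( int_0^t f(s) dB_s ) = E[ (int_0^t f(s) dB_s)^2 ] = int_0^t f(s)^2 ds.
Here f(s) = 8 - 9*s/5, so f(s)^2 = (9*s - 40)^2/25. Integrate:
  int_0^t ((9*s - 40)^2/25) ds = t*(27*t^2 - 360*t + 1600)/25.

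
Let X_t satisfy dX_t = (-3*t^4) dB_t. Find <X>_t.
<X>_t = t^9

For an Itô process dX_t = a(t) dt + b(t) dB_t, the quadratic variation is <X>_t = int_0^t b(s)^2 ds (the drift term does not contribute). Here b(s) = -3*s^4, so
  b(s)^2 = 9*s^8.
Integrating from 0 to t:
  <X>_t = int_0^t (9*s^8) ds = t^9.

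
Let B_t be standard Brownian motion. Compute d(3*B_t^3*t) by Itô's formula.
d(3*B_t^3*t) = (3*B_t*(B_t^2 + 3*t)) dt + (9*B_t^2*t) dB_t

Itô's formula for f(t, x): d f(t, B_t) = (f_t + (1/2) f_xx) dt + f_x dB_t. Compute partials of f(t, x) = 3*t*x^3:
  f_t(t,x)  = 3*x^3
  f_x(t,x)  = 9*t*x^2
  f_xx(t,x) = 18*t*x
Assemble drift = f_t + (1/2) f_xx = 3*x*(3*t + x^2) and diffusion = f_x = 9*t*x^2. Substituting x = B_t:
  d(3*B_t^3*t) = (3*B_t*(B_t^2 + 3*t)) dt + (9*B_t^2*t) dB_t.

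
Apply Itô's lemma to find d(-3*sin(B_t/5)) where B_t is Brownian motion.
d(-3*sin(B_t/5)) = (3*sin(B_t/5)/50) dt + (-3*cos(B_t/5)/5) dB_t

Itô's formula for f(B_t) gives d f(B_t) = f'(B_t) dB_t + (1/2) f''(B_t) dt. Compute derivatives of f(x) = -3*sin(x/5):
  f'(x)  = -3*cos(x/5)/5
  f''(x) = 3*sin(x/5)/25
Substitute x = B_t and multiply the f'' term by 1/2:
  drift     = (1/2) * (3*sin(x/5)/25) evaluated at B_t = 3*sin(B_t/5)/50
  diffusion = (-3*cos(x/5)/5) evaluated at B_t = -3*cos(B_t/5)/5
Therefore d(-3*sin(B_t/5)) = (3*sin(B_t/5)/50) dt + (-3*cos(B_t/5)/5) dB_t.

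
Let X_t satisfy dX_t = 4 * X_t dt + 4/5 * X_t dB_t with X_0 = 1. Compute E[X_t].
E[X_t] = exp(4*t)

For GBM dX = mu X dt + sigma X dB with X_0 = x_0, apply Itô to Y = log X: dY = (mu - sigma^2/2) dt + sigma dB, so Y_t = log(x_0) + (mu - sigma^2/2) t + sigma B_t and hence X_t = x_0 * exp((mu - sigma^2/2) t + sigma B_t).
With mu = 4, sigma = 4/5, x_0 = 1, this gives:
  X_t = 1 * exp((92/25) * t + (4/5) * B_t).
Since sigma*B_t ~ Normal(0, sigma^2 t), E[exp(sigma*B_t)] = exp(sigma^2 t / 2); so E[X_t] = x_0 * exp((mu - sigma^2/2) t) * exp(sigma^2 t / 2) = x_0 * exp(mu t) = exp(4*t).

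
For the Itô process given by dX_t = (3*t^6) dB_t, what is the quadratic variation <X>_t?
<X>_t = 9*t^13/13

For an Itô process dX_t = a(t) dt + b(t) dB_t, the quadratic variation is <X>_t = int_0^t b(s)^2 ds (the drift term does not contribute). Here b(s) = 3*s^6, so
  b(s)^2 = 9*s^12.
Integrating from 0 to t:
  <X>_t = int_0^t (9*s^12) ds = 9*t^13/13.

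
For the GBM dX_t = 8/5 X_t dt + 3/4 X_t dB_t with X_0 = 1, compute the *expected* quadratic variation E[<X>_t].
E[<X>_t] = 45*exp(301*t/80)/301 - 45/301

<X>_t = int_0^t ((3/4) * X_s)^2 ds. Taking expectation inside the integral: E[<X>_t] = (3/4)^2 * int_0^t E[X_s^2] ds. For GBM, E[X_s^2] = x_0^2 * exp((2 mu + sigma^2) s). Integrating:
  E[<X>_t] = (3/4)^2 * 1^2 * (exp((2*(8/5) + (3/4)^2) t) - 1) / (2*(8/5) + (3/4)^2)
           = (3/4)^2 * 1^2 * (exp((301/80) t) - 1) / (301/80) = 45*exp(301*t/80)/301 - 45/301.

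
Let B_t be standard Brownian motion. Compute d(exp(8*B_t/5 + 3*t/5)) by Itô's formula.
d(exp(8*B_t/5 + 3*t/5)) = (47*exp(8*B_t/5 + 3*t/5)/25) dt + (8*exp(8*B_t/5 + 3*t/5)/5) dB_t

Itô's formula for f(t, x): d f(t, B_t) = (f_t + (1/2) f_xx) dt + f_x dB_t. Compute partials of f(t, x) = exp(3*t/5 + 8*x/5):
  f_t(t,x)  = 3*exp(3*t/5 + 8*x/5)/5
  f_x(t,x)  = 8*exp(3*t/5 + 8*x/5)/5
  f_xx(t,x) = 64*exp(3*t/5 + 8*x/5)/25
Assemble drift = f_t + (1/2) f_xx = 47*exp(3*t/5 + 8*x/5)/25 and diffusion = f_x = 8*exp(3*t/5 + 8*x/5)/5. Substituting x = B_t:
  d(exp(8*B_t/5 + 3*t/5)) = (47*exp(8*B_t/5 + 3*t/5)/25) dt + (8*exp(8*B_t/5 + 3*t/5)/5) dB_t.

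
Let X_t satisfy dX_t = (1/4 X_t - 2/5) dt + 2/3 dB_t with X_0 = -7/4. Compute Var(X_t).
Var(X_t) = 8*exp(t/2)/9 - 8/9

The variance V(t) = Var(X_t) satisfies V'(t) = 2 a V(t) + c^2 with V(0) = 0 (drift coefficient is linear in X, diffusion is constant). With a = 1/4, c = 2/3, the solution is
  V(t) = (c^2 / (2 a)) * (exp(2 a t) - 1)
       = ((2/3)^2 / (2*(1/4))) * (exp((1/2) t) - 1)
       = 8*exp(t/2)/9 - 8/9.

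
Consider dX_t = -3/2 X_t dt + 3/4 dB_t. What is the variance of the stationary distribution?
lim Var(X_t) = 3/16

The OU SDE dX = -theta X dt + sigma dB admits the integrating factor exp(theta t): d(exp(theta t) X_t) = sigma exp(theta t) dB_t. Integrating from 0 to t gives X_t = x_0 * exp(-theta t) + sigma * int_0^t exp(-theta (t-s)) dB_s for any initial x_0. The Itô integral has variance (by the Itô isometry) sigma^2 * int_0^t exp(-2 theta (t - s)) ds = sigma^2 * (1 - exp(-2 theta t)) / (2 theta), independent of x_0.
With theta = 3/2, sigma = 3/4:
  Var(X_t) = (3/4)^2 * (1 - exp(-2*3/2 t)) / (2 * 3/2) = 3/16 - 3*exp(-3*t)/16.
As t -> infinity, exp(-2*3/2 t) -> 0, so the stationary variance is sigma^2 / (2 theta) = 3/16.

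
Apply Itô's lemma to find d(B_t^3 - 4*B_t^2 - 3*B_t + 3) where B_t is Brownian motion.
d(B_t^3 - 4*B_t^2 - 3*B_t + 3) = (3*B_t - 4) dt + (3*B_t^2 - 8*B_t - 3) dB_t

Itô's formula for f(B_t) gives d f(B_t) = f'(B_t) dB_t + (1/2) f''(B_t) dt. Compute derivatives of f(x) = x^3 - 4*x^2 - 3*x + 3:
  f'(x)  = 3*x^2 - 8*x - 3
  f''(x) = 6*x - 8
Substitute x = B_t and multiply the f'' term by 1/2:
  drift     = (1/2) * (6*x - 8) evaluated at B_t = 3*B_t - 4
  diffusion = (3*x^2 - 8*x - 3) evaluated at B_t = 3*B_t^2 - 8*B_t - 3
Therefore d(B_t^3 - 4*B_t^2 - 3*B_t + 3) = (3*B_t - 4) dt + (3*B_t^2 - 8*B_t - 3) dB_t.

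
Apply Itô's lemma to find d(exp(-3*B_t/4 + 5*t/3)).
d(exp(-3*B_t/4 + 5*t/3)) = (187*exp(-3*B_t/4 + 5*t/3)/96) dt + (-3*exp(-3*B_t/4 + 5*t/3)/4) dB_t

Itô's formula for f(t, x): d f(t, B_t) = (f_t + (1/2) f_xx) dt + f_x dB_t. Compute partials of f(t, x) = exp(5*t/3 - 3*x/4):
  f_t(t,x)  = 5*exp(5*t/3 - 3*x/4)/3
  f_x(t,x)  = -3*exp(5*t/3 - 3*x/4)/4
  f_xx(t,x) = 9*exp(5*t/3 - 3*x/4)/16
Assemble drift = f_t + (1/2) f_xx = 187*exp(5*t/3 - 3*x/4)/96 and diffusion = f_x = -3*exp(5*t/3 - 3*x/4)/4. Substituting x = B_t:
  d(exp(-3*B_t/4 + 5*t/3)) = (187*exp(-3*B_t/4 + 5*t/3)/96) dt + (-3*exp(-3*B_t/4 + 5*t/3)/4) dB_t.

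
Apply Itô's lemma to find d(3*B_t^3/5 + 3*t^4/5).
d(3*B_t^3/5 + 3*t^4/5) = (9*B_t/5 + 12*t^3/5) dt + (9*B_t^2/5) dB_t

Itô's formula for f(t, x): d f(t, B_t) = (f_t + (1/2) f_xx) dt + f_x dB_t. Compute partials of f(t, x) = 3*t^4/5 + 3*x^3/5:
  f_t(t,x)  = 12*t^3/5
  f_x(t,x)  = 9*x^2/5
  f_xx(t,x) = 18*x/5
Assemble drift = f_t + (1/2) f_xx = 12*t^3/5 + 9*x/5 and diffusion = f_x = 9*x^2/5. Substituting x = B_t:
  d(3*B_t^3/5 + 3*t^4/5) = (9*B_t/5 + 12*t^3/5) dt + (9*B_t^2/5) dB_t.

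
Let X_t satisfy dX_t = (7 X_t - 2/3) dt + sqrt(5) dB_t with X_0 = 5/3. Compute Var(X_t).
Var(X_t) = 5*exp(14*t)/14 - 5/14

The variance V(t) = Var(X_t) satisfies V'(t) = 2 a V(t) + c^2 with V(0) = 0 (drift coefficient is linear in X, diffusion is constant). With a = 7, c = sqrt(5), the solution is
  V(t) = (c^2 / (2 a)) * (exp(2 a t) - 1)
       = (sqrt(5)^2 / (2*7)) * (exp(14 t) - 1)
       = 5*exp(14*t)/14 - 5/14.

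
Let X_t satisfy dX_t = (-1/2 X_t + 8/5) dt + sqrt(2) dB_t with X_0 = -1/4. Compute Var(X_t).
Var(X_t) = 2 - 2*exp(-t)

The variance V(t) = Var(X_t) satisfies V'(t) = 2 a V(t) + c^2 with V(0) = 0 (drift coefficient is linear in X, diffusion is constant). With a = -1/2, c = sqrt(2), the solution is
  V(t) = (c^2 / (2 a)) * (exp(2 a t) - 1)
       = (sqrt(2)^2 / (2*(-1/2))) * (exp((-1) t) - 1)
       = 2 - 2*exp(-t).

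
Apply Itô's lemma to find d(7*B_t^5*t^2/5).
d(7*B_t^5*t^2/5) = (14*B_t^3*t*(B_t^2 + 5*t)/5) dt + (7*B_t^4*t^2) dB_t

Itô's formula for f(t, x): d f(t, B_t) = (f_t + (1/2) f_xx) dt + f_x dB_t. Compute partials of f(t, x) = 7*t^2*x^5/5:
  f_t(t,x)  = 14*t*x^5/5
  f_x(t,x)  = 7*t^2*x^4
  f_xx(t,x) = 28*t^2*x^3
Assemble drift = f_t + (1/2) f_xx = 14*t*x^3*(5*t + x^2)/5 and diffusion = f_x = 7*t^2*x^4. Substituting x = B_t:
  d(7*B_t^5*t^2/5) = (14*B_t^3*t*(B_t^2 + 5*t)/5) dt + (7*B_t^4*t^2) dB_t.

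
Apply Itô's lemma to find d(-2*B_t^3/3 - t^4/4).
d(-2*B_t^3/3 - t^4/4) = (-2*B_t - t^3) dt + (-2*B_t^2) dB_t

Itô's formula for f(t, x): d f(t, B_t) = (f_t + (1/2) f_xx) dt + f_x dB_t. Compute partials of f(t, x) = -t^4/4 - 2*x^3/3:
  f_t(t,x)  = -t^3
  f_x(t,x)  = -2*x^2
  f_xx(t,x) = -4*x
Assemble drift = f_t + (1/2) f_xx = -t^3 - 2*x and diffusion = f_x = -2*x^2. Substituting x = B_t:
  d(-2*B_t^3/3 - t^4/4) = (-2*B_t - t^3) dt + (-2*B_t^2) dB_t.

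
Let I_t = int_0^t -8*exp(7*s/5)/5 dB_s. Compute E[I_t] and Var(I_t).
E[I_t] = 0; Var(I_t) = 32*exp(14*t/5)/35 - 32/35

The Itô integral of a deterministic integrand f(s) has mean 0 because each increment f(s) * (B_{s+ds} - B_s) has mean 0. By the Itô isometry:
  Var( int_0^t f(s) dB_s ) = E[ (int_0^t f(s) dB_s)^2 ] = int_0^t f(s)^2 ds.
Here f(s) = -8*exp(7*s/5)/5, so f(s)^2 = 64*exp(14*s/5)/25. Integrate:
  int_0^t (64*exp(14*s/5)/25) ds = 32*exp(14*t/5)/35 - 32/35.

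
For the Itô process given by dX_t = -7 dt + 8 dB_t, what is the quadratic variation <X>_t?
<X>_t = 64*t

For an Itô process dX_t = a(t) dt + b(t) dB_t, the quadratic variation is <X>_t = int_0^t b(s)^2 ds (the drift term does not contribute). Here b(s) = 8, so
  b(s)^2 = 64.
Integrating from 0 to t:
  <X>_t = int_0^t (64) ds = 64*t.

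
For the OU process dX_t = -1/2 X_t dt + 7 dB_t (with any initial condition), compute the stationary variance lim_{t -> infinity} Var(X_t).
lim Var(X_t) = 49

The OU SDE dX = -theta X dt + sigma dB admits the integrating factor exp(theta t): d(exp(theta t) X_t) = sigma exp(theta t) dB_t. Integrating from 0 to t gives X_t = x_0 * exp(-theta t) + sigma * int_0^t exp(-theta (t-s)) dB_s for any initial x_0. The Itô integral has variance (by the Itô isometry) sigma^2 * int_0^t exp(-2 theta (t - s)) ds = sigma^2 * (1 - exp(-2 theta t)) / (2 theta), independent of x_0.
With theta = 1/2, sigma = 7:
  Var(X_t) = (7)^2 * (1 - exp(-2*1/2 t)) / (2 * 1/2) = 49 - 49*exp(-t).
As t -> infinity, exp(-2*1/2 t) -> 0, so the stationary variance is sigma^2 / (2 theta) = 49.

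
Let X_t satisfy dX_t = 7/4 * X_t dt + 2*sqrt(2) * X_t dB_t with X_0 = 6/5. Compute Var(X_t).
Var(X_t) = 36*(exp(8*t) - 1)*exp(7*t/2)/25

For GBM dX = mu X dt + sigma X dB with X_0 = x_0, apply Itô to Y = log X: dY = (mu - sigma^2/2) dt + sigma dB, so Y_t = log(x_0) + (mu - sigma^2/2) t + sigma B_t and hence X_t = x_0 * exp((mu - sigma^2/2) t + sigma B_t).
With mu = 7/4, sigma = 2*sqrt(2), x_0 = 6/5, this gives:
  X_t = 6/5 * exp((-9/4) * t + (2*sqrt(2)) * B_t).
Since sigma*B_t ~ Normal(0, sigma^2 t), E[exp(sigma*B_t)] = exp(sigma^2 t / 2); so E[X_t] = x_0 * exp((mu - sigma^2/2) t) * exp(sigma^2 t / 2) = x_0 * exp(mu t) = 6*exp(7*t/4)/5.
Var(X_t) = E[X_t^2] - (E[X_t])^2 = x_0^2 * exp(2 mu t) * (exp(sigma^2 t) - 1) = 36*(exp(8*t) - 1)*exp(7*t/2)/25.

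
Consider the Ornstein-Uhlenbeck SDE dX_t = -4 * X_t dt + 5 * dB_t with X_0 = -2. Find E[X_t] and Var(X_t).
E[X_t] = -2*exp(-4*t); Var(X_t) = 25/8 - 25*exp(-8*t)/8

The OU SDE dX = -theta X dt + sigma dB admits the integrating factor exp(theta t): d(exp(theta t) X_t) = sigma exp(theta t) dB_t. Integrating from 0 to t:
  X_t = x_0 * exp(-theta t) + sigma * int_0^t exp(-theta (t-s)) dB_s.
The Itô integral has mean 0 and (by the Itô isometry) variance sigma^2 * int_0^t exp(-2 theta (t - s)) ds = sigma^2 * (1 - exp(-2 theta t)) / (2 theta).
With theta = 4, sigma = 5, x_0 = -2:
  E[X_t] = -2 * exp(-4 t) = -2*exp(-4*t)
  Var(X_t) = (5)^2 * (1 - exp(-2*4 t)) / (2 * 4) = 25/8 - 25*exp(-8*t)/8.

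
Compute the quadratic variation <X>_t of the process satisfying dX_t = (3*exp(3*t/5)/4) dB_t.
<X>_t = 15*exp(6*t/5)/32 - 15/32

For an Itô process dX_t = a(t) dt + b(t) dB_t, the quadratic variation is <X>_t = int_0^t b(s)^2 ds (the drift term does not contribute). Here b(s) = 3*exp(3*s/5)/4, so
  b(s)^2 = 9*exp(6*s/5)/16.
Integrating from 0 to t:
  <X>_t = int_0^t (9*exp(6*s/5)/16) ds = 15*exp(6*t/5)/32 - 15/32.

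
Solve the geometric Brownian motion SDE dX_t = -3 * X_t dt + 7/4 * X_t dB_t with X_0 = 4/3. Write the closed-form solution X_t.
X_t = 4/3 * exp((-145/32) * t + (7/4) * B_t)

For GBM dX = mu X dt + sigma X dB with X_0 = x_0, apply Itô to Y = log X: dY = (mu - sigma^2/2) dt + sigma dB, so Y_t = log(x_0) + (mu - sigma^2/2) t + sigma B_t and hence X_t = x_0 * exp((mu - sigma^2/2) t + sigma B_t).
With mu = -3, sigma = 7/4, x_0 = 4/3, this gives:
  X_t = 4/3 * exp((-145/32) * t + (7/4) * B_t).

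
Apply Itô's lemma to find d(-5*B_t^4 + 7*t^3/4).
d(-5*B_t^4 + 7*t^3/4) = (-30*B_t^2 + 21*t^2/4) dt + (-20*B_t^3) dB_t

Itô's formula for f(t, x): d f(t, B_t) = (f_t + (1/2) f_xx) dt + f_x dB_t. Compute partials of f(t, x) = 7*t^3/4 - 5*x^4:
  f_t(t,x)  = 21*t^2/4
  f_x(t,x)  = -20*x^3
  f_xx(t,x) = -60*x^2
Assemble drift = f_t + (1/2) f_xx = 21*t^2/4 - 30*x^2 and diffusion = f_x = -20*x^3. Substituting x = B_t:
  d(-5*B_t^4 + 7*t^3/4) = (-30*B_t^2 + 21*t^2/4) dt + (-20*B_t^3) dB_t.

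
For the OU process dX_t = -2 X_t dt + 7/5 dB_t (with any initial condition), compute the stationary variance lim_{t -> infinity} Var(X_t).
lim Var(X_t) = 49/100

The OU SDE dX = -theta X dt + sigma dB admits the integrating factor exp(theta t): d(exp(theta t) X_t) = sigma exp(theta t) dB_t. Integrating from 0 to t gives X_t = x_0 * exp(-theta t) + sigma * int_0^t exp(-theta (t-s)) dB_s for any initial x_0. The Itô integral has variance (by the Itô isometry) sigma^2 * int_0^t exp(-2 theta (t - s)) ds = sigma^2 * (1 - exp(-2 theta t)) / (2 theta), independent of x_0.
With theta = 2, sigma = 7/5:
  Var(X_t) = (7/5)^2 * (1 - exp(-2*2 t)) / (2 * 2) = 49/100 - 49*exp(-4*t)/100.
As t -> infinity, exp(-2*2 t) -> 0, so the stationary variance is sigma^2 / (2 theta) = 49/100.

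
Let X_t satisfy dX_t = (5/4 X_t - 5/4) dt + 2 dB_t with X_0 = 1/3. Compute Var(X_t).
Var(X_t) = 8*exp(5*t/2)/5 - 8/5

The variance V(t) = Var(X_t) satisfies V'(t) = 2 a V(t) + c^2 with V(0) = 0 (drift coefficient is linear in X, diffusion is constant). With a = 5/4, c = 2, the solution is
  V(t) = (c^2 / (2 a)) * (exp(2 a t) - 1)
       = (2^2 / (2*(5/4))) * (exp((5/2) t) - 1)
       = 8*exp(5*t/2)/5 - 8/5.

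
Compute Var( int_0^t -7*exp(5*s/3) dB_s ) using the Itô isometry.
Var = 147*exp(10*t/3)/10 - 147/10

The Itô integral of a deterministic integrand f(s) has mean 0 because each increment f(s) * (B_{s+ds} - B_s) has mean 0. By the Itô isometry:
  Var( int_0^t f(s) dB_s ) = E[ (int_0^t f(s) dB_s)^2 ] = int_0^t f(s)^2 ds.
Here f(s) = -7*exp(5*s/3), so f(s)^2 = 49*exp(10*s/3). Integrate:
  int_0^t (49*exp(10*s/3)) ds = 147*exp(10*t/3)/10 - 147/10.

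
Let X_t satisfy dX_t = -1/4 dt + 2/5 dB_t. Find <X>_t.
<X>_t = 4*t/25

For an Itô process dX_t = a(t) dt + b(t) dB_t, the quadratic variation is <X>_t = int_0^t b(s)^2 ds (the drift term does not contribute). Here b(s) = 2/5, so
  b(s)^2 = 4/25.
Integrating from 0 to t:
  <X>_t = int_0^t (4/25) ds = 4*t/25.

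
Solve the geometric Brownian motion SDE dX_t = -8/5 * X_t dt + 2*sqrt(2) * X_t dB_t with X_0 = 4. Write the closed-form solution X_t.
X_t = 4 * exp((-28/5) * t + (2*sqrt(2)) * B_t)

For GBM dX = mu X dt + sigma X dB with X_0 = x_0, apply Itô to Y = log X: dY = (mu - sigma^2/2) dt + sigma dB, so Y_t = log(x_0) + (mu - sigma^2/2) t + sigma B_t and hence X_t = x_0 * exp((mu - sigma^2/2) t + sigma B_t).
With mu = -8/5, sigma = 2*sqrt(2), x_0 = 4, this gives:
  X_t = 4 * exp((-28/5) * t + (2*sqrt(2)) * B_t).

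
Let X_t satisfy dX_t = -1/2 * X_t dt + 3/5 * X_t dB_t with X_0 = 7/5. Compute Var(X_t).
Var(X_t) = (49*exp(9*t/25) - 49)*exp(-t)/25

For GBM dX = mu X dt + sigma X dB with X_0 = x_0, apply Itô to Y = log X: dY = (mu - sigma^2/2) dt + sigma dB, so Y_t = log(x_0) + (mu - sigma^2/2) t + sigma B_t and hence X_t = x_0 * exp((mu - sigma^2/2) t + sigma B_t).
With mu = -1/2, sigma = 3/5, x_0 = 7/5, this gives:
  X_t = 7/5 * exp((-17/25) * t + (3/5) * B_t).
Since sigma*B_t ~ Normal(0, sigma^2 t), E[exp(sigma*B_t)] = exp(sigma^2 t / 2); so E[X_t] = x_0 * exp((mu - sigma^2/2) t) * exp(sigma^2 t / 2) = x_0 * exp(mu t) = 7*exp(-t/2)/5.
Var(X_t) = E[X_t^2] - (E[X_t])^2 = x_0^2 * exp(2 mu t) * (exp(sigma^2 t) - 1) = (49*exp(9*t/25) - 49)*exp(-t)/25.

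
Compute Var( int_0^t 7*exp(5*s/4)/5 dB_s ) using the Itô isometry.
Var = 98*exp(5*t/2)/125 - 98/125

The Itô integral of a deterministic integrand f(s) has mean 0 because each increment f(s) * (B_{s+ds} - B_s) has mean 0. By the Itô isometry:
  Var( int_0^t f(s) dB_s ) = E[ (int_0^t f(s) dB_s)^2 ] = int_0^t f(s)^2 ds.
Here f(s) = 7*exp(5*s/4)/5, so f(s)^2 = 49*exp(5*s/2)/25. Integrate:
  int_0^t (49*exp(5*s/2)/25) ds = 98*exp(5*t/2)/125 - 98/125.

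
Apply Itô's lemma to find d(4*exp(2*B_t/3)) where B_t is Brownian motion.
d(4*exp(2*B_t/3)) = (8*exp(2*B_t/3)/9) dt + (8*exp(2*B_t/3)/3) dB_t

Itô's formula for f(B_t) gives d f(B_t) = f'(B_t) dB_t + (1/2) f''(B_t) dt. Compute derivatives of f(x) = 4*exp(2*x/3):
  f'(x)  = 8*exp(2*x/3)/3
  f''(x) = 16*exp(2*x/3)/9
Substitute x = B_t and multiply the f'' term by 1/2:
  drift     = (1/2) * (16*exp(2*x/3)/9) evaluated at B_t = 8*exp(2*B_t/3)/9
  diffusion = (8*exp(2*x/3)/3) evaluated at B_t = 8*exp(2*B_t/3)/3
Therefore d(4*exp(2*B_t/3)) = (8*exp(2*B_t/3)/9) dt + (8*exp(2*B_t/3)/3) dB_t.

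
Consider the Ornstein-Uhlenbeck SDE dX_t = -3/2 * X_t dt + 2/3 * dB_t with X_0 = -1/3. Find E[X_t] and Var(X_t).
E[X_t] = -exp(-3*t/2)/3; Var(X_t) = 4/27 - 4*exp(-3*t)/27

The OU SDE dX = -theta X dt + sigma dB admits the integrating factor exp(theta t): d(exp(theta t) X_t) = sigma exp(theta t) dB_t. Integrating from 0 to t:
  X_t = x_0 * exp(-theta t) + sigma * int_0^t exp(-theta (t-s)) dB_s.
The Itô integral has mean 0 and (by the Itô isometry) variance sigma^2 * int_0^t exp(-2 theta (t - s)) ds = sigma^2 * (1 - exp(-2 theta t)) / (2 theta).
With theta = 3/2, sigma = 2/3, x_0 = -1/3:
  E[X_t] = -1/3 * exp(-3/2 t) = -exp(-3*t/2)/3
  Var(X_t) = (2/3)^2 * (1 - exp(-2*3/2 t)) / (2 * 3/2) = 4/27 - 4*exp(-3*t)/27.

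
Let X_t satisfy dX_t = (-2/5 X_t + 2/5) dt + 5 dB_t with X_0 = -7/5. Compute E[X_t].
E[X_t] = 1 - 12*exp(-2*t/5)/5

Taking expectations and using E[dB_t] = 0, the mean m(t) = E[X_t] satisfies the ODE m'(t) = a m(t) + b with m(0) = x_0. With a = -2/5, b = 2/5, x_0 = -7/5, the solution is
  m(t) = x_0 * exp(a t) + (b/a) * (exp(a t) - 1)
       = (-7/5) * exp((-2/5) t) + ((2/5)/(-2/5)) * (exp((-2/5) t) - 1)
       = 1 - 12*exp(-2*t/5)/5.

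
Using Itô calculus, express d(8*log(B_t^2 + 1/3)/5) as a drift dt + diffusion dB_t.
d(8*log(B_t^2 + 1/3)/5) = (24*(1 - 3*B_t^2)/(5*(3*B_t^2 + 1)^2)) dt + (48*B_t/(5*(3*B_t^2 + 1))) dB_t

Itô's formula for f(B_t) gives d f(B_t) = f'(B_t) dB_t + (1/2) f''(B_t) dt. Compute derivatives of f(x) = 8*log(x^2 + 1/3)/5:
  f'(x)  = 48*x/(5*(3*x^2 + 1))
  f''(x) = 48*(1 - 3*x^2)/(5*(3*x^2 + 1)^2)
Substitute x = B_t and multiply the f'' term by 1/2:
  drift     = (1/2) * (48*(1 - 3*x^2)/(5*(3*x^2 + 1)^2)) evaluated at B_t = 24*(1 - 3*B_t^2)/(5*(3*B_t^2 + 1)^2)
  diffusion = (48*x/(5*(3*x^2 + 1))) evaluated at B_t = 48*B_t/(5*(3*B_t^2 + 1))
Therefore d(8*log(B_t^2 + 1/3)/5) = (24*(1 - 3*B_t^2)/(5*(3*B_t^2 + 1)^2)) dt + (48*B_t/(5*(3*B_t^2 + 1))) dB_t.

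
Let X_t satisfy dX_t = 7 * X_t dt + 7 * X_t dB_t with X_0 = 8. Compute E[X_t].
E[X_t] = 8*exp(7*t)

For GBM dX = mu X dt + sigma X dB with X_0 = x_0, apply Itô to Y = log X: dY = (mu - sigma^2/2) dt + sigma dB, so Y_t = log(x_0) + (mu - sigma^2/2) t + sigma B_t and hence X_t = x_0 * exp((mu - sigma^2/2) t + sigma B_t).
With mu = 7, sigma = 7, x_0 = 8, this gives:
  X_t = 8 * exp((-35/2) * t + (7) * B_t).
Since sigma*B_t ~ Normal(0, sigma^2 t), E[exp(sigma*B_t)] = exp(sigma^2 t / 2); so E[X_t] = x_0 * exp((mu - sigma^2/2) t) * exp(sigma^2 t / 2) = x_0 * exp(mu t) = 8*exp(7*t).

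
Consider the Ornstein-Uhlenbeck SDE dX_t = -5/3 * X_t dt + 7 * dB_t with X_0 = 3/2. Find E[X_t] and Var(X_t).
E[X_t] = 3*exp(-5*t/3)/2; Var(X_t) = 147/10 - 147*exp(-10*t/3)/10

The OU SDE dX = -theta X dt + sigma dB admits the integrating factor exp(theta t): d(exp(theta t) X_t) = sigma exp(theta t) dB_t. Integrating from 0 to t:
  X_t = x_0 * exp(-theta t) + sigma * int_0^t exp(-theta (t-s)) dB_s.
The Itô integral has mean 0 and (by the Itô isometry) variance sigma^2 * int_0^t exp(-2 theta (t - s)) ds = sigma^2 * (1 - exp(-2 theta t)) / (2 theta).
With theta = 5/3, sigma = 7, x_0 = 3/2:
  E[X_t] = 3/2 * exp(-5/3 t) = 3*exp(-5*t/3)/2
  Var(X_t) = (7)^2 * (1 - exp(-2*5/3 t)) / (2 * 5/3) = 147/10 - 147*exp(-10*t/3)/10.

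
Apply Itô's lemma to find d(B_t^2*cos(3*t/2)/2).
d(B_t^2*cos(3*t/2)/2) = (-3*B_t^2*sin(3*t/2)/4 + cos(3*t/2)/2) dt + (B_t*cos(3*t/2)) dB_t

Itô's formula for f(t, x): d f(t, B_t) = (f_t + (1/2) f_xx) dt + f_x dB_t. Compute partials of f(t, x) = x^2*cos(3*t/2)/2:
  f_t(t,x)  = -3*x^2*sin(3*t/2)/4
  f_x(t,x)  = x*cos(3*t/2)
  f_xx(t,x) = cos(3*t/2)
Assemble drift = f_t + (1/2) f_xx = -3*x^2*sin(3*t/2)/4 + cos(3*t/2)/2 and diffusion = f_x = x*cos(3*t/2). Substituting x = B_t:
  d(B_t^2*cos(3*t/2)/2) = (-3*B_t^2*sin(3*t/2)/4 + cos(3*t/2)/2) dt + (B_t*cos(3*t/2)) dB_t.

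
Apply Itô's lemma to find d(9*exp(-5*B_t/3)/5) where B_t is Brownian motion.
d(9*exp(-5*B_t/3)/5) = (5*exp(-5*B_t/3)/2) dt + (-3*exp(-5*B_t/3)) dB_t

Itô's formula for f(B_t) gives d f(B_t) = f'(B_t) dB_t + (1/2) f''(B_t) dt. Compute derivatives of f(x) = 9*exp(-5*x/3)/5:
  f'(x)  = -3*exp(-5*x/3)
  f''(x) = 5*exp(-5*x/3)
Substitute x = B_t and multiply the f'' term by 1/2:
  drift     = (1/2) * (5*exp(-5*x/3)) evaluated at B_t = 5*exp(-5*B_t/3)/2
  diffusion = (-3*exp(-5*x/3)) evaluated at B_t = -3*exp(-5*B_t/3)
Therefore d(9*exp(-5*B_t/3)/5) = (5*exp(-5*B_t/3)/2) dt + (-3*exp(-5*B_t/3)) dB_t.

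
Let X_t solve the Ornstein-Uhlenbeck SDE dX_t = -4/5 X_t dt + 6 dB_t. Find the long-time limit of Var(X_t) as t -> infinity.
lim Var(X_t) = 45/2

The OU SDE dX = -theta X dt + sigma dB admits the integrating factor exp(theta t): d(exp(theta t) X_t) = sigma exp(theta t) dB_t. Integrating from 0 to t gives X_t = x_0 * exp(-theta t) + sigma * int_0^t exp(-theta (t-s)) dB_s for any initial x_0. The Itô integral has variance (by the Itô isometry) sigma^2 * int_0^t exp(-2 theta (t - s)) ds = sigma^2 * (1 - exp(-2 theta t)) / (2 theta), independent of x_0.
With theta = 4/5, sigma = 6:
  Var(X_t) = (6)^2 * (1 - exp(-2*4/5 t)) / (2 * 4/5) = 45/2 - 45*exp(-8*t/5)/2.
As t -> infinity, exp(-2*4/5 t) -> 0, so the stationary variance is sigma^2 / (2 theta) = 45/2.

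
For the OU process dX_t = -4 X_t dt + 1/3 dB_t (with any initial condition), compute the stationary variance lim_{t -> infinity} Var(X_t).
lim Var(X_t) = 1/72

The OU SDE dX = -theta X dt + sigma dB admits the integrating factor exp(theta t): d(exp(theta t) X_t) = sigma exp(theta t) dB_t. Integrating from 0 to t gives X_t = x_0 * exp(-theta t) + sigma * int_0^t exp(-theta (t-s)) dB_s for any initial x_0. The Itô integral has variance (by the Itô isometry) sigma^2 * int_0^t exp(-2 theta (t - s)) ds = sigma^2 * (1 - exp(-2 theta t)) / (2 theta), independent of x_0.
With theta = 4, sigma = 1/3:
  Var(X_t) = (1/3)^2 * (1 - exp(-2*4 t)) / (2 * 4) = 1/72 - exp(-8*t)/72.
As t -> infinity, exp(-2*4 t) -> 0, so the stationary variance is sigma^2 / (2 theta) = 1/72.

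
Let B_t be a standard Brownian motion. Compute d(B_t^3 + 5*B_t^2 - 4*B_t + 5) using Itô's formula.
d(B_t^3 + 5*B_t^2 - 4*B_t + 5) = (3*B_t + 5) dt + (3*B_t^2 + 10*B_t - 4) dB_t

Itô's formula for f(B_t) gives d f(B_t) = f'(B_t) dB_t + (1/2) f''(B_t) dt. Compute derivatives of f(x) = x^3 + 5*x^2 - 4*x + 5:
  f'(x)  = 3*x^2 + 10*x - 4
  f''(x) = 6*x + 10
Substitute x = B_t and multiply the f'' term by 1/2:
  drift     = (1/2) * (6*x + 10) evaluated at B_t = 3*B_t + 5
  diffusion = (3*x^2 + 10*x - 4) evaluated at B_t = 3*B_t^2 + 10*B_t - 4
Therefore d(B_t^3 + 5*B_t^2 - 4*B_t + 5) = (3*B_t + 5) dt + (3*B_t^2 + 10*B_t - 4) dB_t.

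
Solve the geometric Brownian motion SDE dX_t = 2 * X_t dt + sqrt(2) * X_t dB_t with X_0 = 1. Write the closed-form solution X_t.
X_t = 1 * exp((1) * t + (sqrt(2)) * B_t)

For GBM dX = mu X dt + sigma X dB with X_0 = x_0, apply Itô to Y = log X: dY = (mu - sigma^2/2) dt + sigma dB, so Y_t = log(x_0) + (mu - sigma^2/2) t + sigma B_t and hence X_t = x_0 * exp((mu - sigma^2/2) t + sigma B_t).
With mu = 2, sigma = sqrt(2), x_0 = 1, this gives:
  X_t = 1 * exp((1) * t + (sqrt(2)) * B_t).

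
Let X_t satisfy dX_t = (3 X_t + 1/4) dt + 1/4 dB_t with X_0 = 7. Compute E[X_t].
E[X_t] = 85*exp(3*t)/12 - 1/12

Taking expectations and using E[dB_t] = 0, the mean m(t) = E[X_t] satisfies the ODE m'(t) = a m(t) + b with m(0) = x_0. With a = 3, b = 1/4, x_0 = 7, the solution is
  m(t) = x_0 * exp(a t) + (b/a) * (exp(a t) - 1)
       = 7 * exp(3 t) + ((1/4)/3) * (exp(3 t) - 1)
       = 85*exp(3*t)/12 - 1/12.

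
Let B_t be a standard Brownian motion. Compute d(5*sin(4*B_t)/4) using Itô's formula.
d(5*sin(4*B_t)/4) = (-10*sin(4*B_t)) dt + (5*cos(4*B_t)) dB_t

Itô's formula for f(B_t) gives d f(B_t) = f'(B_t) dB_t + (1/2) f''(B_t) dt. Compute derivatives of f(x) = 5*sin(4*x)/4:
  f'(x)  = 5*cos(4*x)
  f''(x) = -20*sin(4*x)
Substitute x = B_t and multiply the f'' term by 1/2:
  drift     = (1/2) * (-20*sin(4*x)) evaluated at B_t = -10*sin(4*B_t)
  diffusion = (5*cos(4*x)) evaluated at B_t = 5*cos(4*B_t)
Therefore d(5*sin(4*B_t)/4) = (-10*sin(4*B_t)) dt + (5*cos(4*B_t)) dB_t.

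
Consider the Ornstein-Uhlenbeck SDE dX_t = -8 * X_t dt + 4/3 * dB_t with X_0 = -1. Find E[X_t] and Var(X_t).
E[X_t] = -exp(-8*t); Var(X_t) = 1/9 - exp(-16*t)/9

The OU SDE dX = -theta X dt + sigma dB admits the integrating factor exp(theta t): d(exp(theta t) X_t) = sigma exp(theta t) dB_t. Integrating from 0 to t:
  X_t = x_0 * exp(-theta t) + sigma * int_0^t exp(-theta (t-s)) dB_s.
The Itô integral has mean 0 and (by the Itô isometry) variance sigma^2 * int_0^t exp(-2 theta (t - s)) ds = sigma^2 * (1 - exp(-2 theta t)) / (2 theta).
With theta = 8, sigma = 4/3, x_0 = -1:
  E[X_t] = -1 * exp(-8 t) = -exp(-8*t)
  Var(X_t) = (4/3)^2 * (1 - exp(-2*8 t)) / (2 * 8) = 1/9 - exp(-16*t)/9.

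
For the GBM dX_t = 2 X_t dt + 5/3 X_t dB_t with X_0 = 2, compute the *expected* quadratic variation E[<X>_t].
E[<X>_t] = 100*exp(61*t/9)/61 - 100/61

<X>_t = int_0^t ((5/3) * X_s)^2 ds. Taking expectation inside the integral: E[<X>_t] = (5/3)^2 * int_0^t E[X_s^2] ds. For GBM, E[X_s^2] = x_0^2 * exp((2 mu + sigma^2) s). Integrating:
  E[<X>_t] = (5/3)^2 * 2^2 * (exp((2*2 + (5/3)^2) t) - 1) / (2*2 + (5/3)^2)
           = (5/3)^2 * 2^2 * (exp((61/9) t) - 1) / (61/9) = 100*exp(61*t/9)/61 - 100/61.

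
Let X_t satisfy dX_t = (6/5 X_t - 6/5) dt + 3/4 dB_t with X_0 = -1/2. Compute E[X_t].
E[X_t] = 1 - 3*exp(6*t/5)/2

Taking expectations and using E[dB_t] = 0, the mean m(t) = E[X_t] satisfies the ODE m'(t) = a m(t) + b with m(0) = x_0. With a = 6/5, b = -6/5, x_0 = -1/2, the solution is
  m(t) = x_0 * exp(a t) + (b/a) * (exp(a t) - 1)
       = (-1/2) * exp((6/5) t) + ((-6/5)/(6/5)) * (exp((6/5) t) - 1)
       = 1 - 3*exp(6*t/5)/2.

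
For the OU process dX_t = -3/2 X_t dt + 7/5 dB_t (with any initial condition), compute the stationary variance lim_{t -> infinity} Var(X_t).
lim Var(X_t) = 49/75

The OU SDE dX = -theta X dt + sigma dB admits the integrating factor exp(theta t): d(exp(theta t) X_t) = sigma exp(theta t) dB_t. Integrating from 0 to t gives X_t = x_0 * exp(-theta t) + sigma * int_0^t exp(-theta (t-s)) dB_s for any initial x_0. The Itô integral has variance (by the Itô isometry) sigma^2 * int_0^t exp(-2 theta (t - s)) ds = sigma^2 * (1 - exp(-2 theta t)) / (2 theta), independent of x_0.
With theta = 3/2, sigma = 7/5:
  Var(X_t) = (7/5)^2 * (1 - exp(-2*3/2 t)) / (2 * 3/2) = 49/75 - 49*exp(-3*t)/75.
As t -> infinity, exp(-2*3/2 t) -> 0, so the stationary variance is sigma^2 / (2 theta) = 49/75.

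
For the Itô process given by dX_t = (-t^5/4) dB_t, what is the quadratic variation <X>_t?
<X>_t = t^11/176

For an Itô process dX_t = a(t) dt + b(t) dB_t, the quadratic variation is <X>_t = int_0^t b(s)^2 ds (the drift term does not contribute). Here b(s) = -s^5/4, so
  b(s)^2 = s^10/16.
Integrating from 0 to t:
  <X>_t = int_0^t (s^10/16) ds = t^11/176.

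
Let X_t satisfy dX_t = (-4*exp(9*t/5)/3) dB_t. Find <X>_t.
<X>_t = 40*exp(18*t/5)/81 - 40/81

For an Itô process dX_t = a(t) dt + b(t) dB_t, the quadratic variation is <X>_t = int_0^t b(s)^2 ds (the drift term does not contribute). Here b(s) = -4*exp(9*s/5)/3, so
  b(s)^2 = 16*exp(18*s/5)/9.
Integrating from 0 to t:
  <X>_t = int_0^t (16*exp(18*s/5)/9) ds = 40*exp(18*t/5)/81 - 40/81.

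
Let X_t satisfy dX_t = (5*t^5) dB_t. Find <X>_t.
<X>_t = 25*t^11/11

For an Itô process dX_t = a(t) dt + b(t) dB_t, the quadratic variation is <X>_t = int_0^t b(s)^2 ds (the drift term does not contribute). Here b(s) = 5*s^5, so
  b(s)^2 = 25*s^10.
Integrating from 0 to t:
  <X>_t = int_0^t (25*s^10) ds = 25*t^11/11.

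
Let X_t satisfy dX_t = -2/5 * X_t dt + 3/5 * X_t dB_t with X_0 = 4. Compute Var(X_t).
Var(X_t) = (16*exp(9*t/25) - 16)*exp(-4*t/5)

For GBM dX = mu X dt + sigma X dB with X_0 = x_0, apply Itô to Y = log X: dY = (mu - sigma^2/2) dt + sigma dB, so Y_t = log(x_0) + (mu - sigma^2/2) t + sigma B_t and hence X_t = x_0 * exp((mu - sigma^2/2) t + sigma B_t).
With mu = -2/5, sigma = 3/5, x_0 = 4, this gives:
  X_t = 4 * exp((-29/50) * t + (3/5) * B_t).
Since sigma*B_t ~ Normal(0, sigma^2 t), E[exp(sigma*B_t)] = exp(sigma^2 t / 2); so E[X_t] = x_0 * exp((mu - sigma^2/2) t) * exp(sigma^2 t / 2) = x_0 * exp(mu t) = 4*exp(-2*t/5).
Var(X_t) = E[X_t^2] - (E[X_t])^2 = x_0^2 * exp(2 mu t) * (exp(sigma^2 t) - 1) = (16*exp(9*t/25) - 16)*exp(-4*t/5).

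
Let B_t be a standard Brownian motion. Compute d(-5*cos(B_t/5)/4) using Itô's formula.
d(-5*cos(B_t/5)/4) = (cos(B_t/5)/40) dt + (sin(B_t/5)/4) dB_t

Itô's formula for f(B_t) gives d f(B_t) = f'(B_t) dB_t + (1/2) f''(B_t) dt. Compute derivatives of f(x) = -5*cos(x/5)/4:
  f'(x)  = sin(x/5)/4
  f''(x) = cos(x/5)/20
Substitute x = B_t and multiply the f'' term by 1/2:
  drift     = (1/2) * (cos(x/5)/20) evaluated at B_t = cos(B_t/5)/40
  diffusion = (sin(x/5)/4) evaluated at B_t = sin(B_t/5)/4
Therefore d(-5*cos(B_t/5)/4) = (cos(B_t/5)/40) dt + (sin(B_t/5)/4) dB_t.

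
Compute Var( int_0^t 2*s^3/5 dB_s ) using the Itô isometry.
Var = 4*t^7/175

The Itô integral of a deterministic integrand f(s) has mean 0 because each increment f(s) * (B_{s+ds} - B_s) has mean 0. By the Itô isometry:
  Var( int_0^t f(s) dB_s ) = E[ (int_0^t f(s) dB_s)^2 ] = int_0^t f(s)^2 ds.
Here f(s) = 2*s^3/5, so f(s)^2 = 4*s^6/25. Integrate:
  int_0^t (4*s^6/25) ds = 4*t^7/175.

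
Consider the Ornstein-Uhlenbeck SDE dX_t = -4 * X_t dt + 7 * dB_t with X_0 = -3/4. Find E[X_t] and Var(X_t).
E[X_t] = -3*exp(-4*t)/4; Var(X_t) = 49/8 - 49*exp(-8*t)/8

The OU SDE dX = -theta X dt + sigma dB admits the integrating factor exp(theta t): d(exp(theta t) X_t) = sigma exp(theta t) dB_t. Integrating from 0 to t:
  X_t = x_0 * exp(-theta t) + sigma * int_0^t exp(-theta (t-s)) dB_s.
The Itô integral has mean 0 and (by the Itô isometry) variance sigma^2 * int_0^t exp(-2 theta (t - s)) ds = sigma^2 * (1 - exp(-2 theta t)) / (2 theta).
With theta = 4, sigma = 7, x_0 = -3/4:
  E[X_t] = -3/4 * exp(-4 t) = -3*exp(-4*t)/4
  Var(X_t) = (7)^2 * (1 - exp(-2*4 t)) / (2 * 4) = 49/8 - 49*exp(-8*t)/8.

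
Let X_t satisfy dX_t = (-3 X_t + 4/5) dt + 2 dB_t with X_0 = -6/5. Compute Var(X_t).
Var(X_t) = 2/3 - 2*exp(-6*t)/3

The variance V(t) = Var(X_t) satisfies V'(t) = 2 a V(t) + c^2 with V(0) = 0 (drift coefficient is linear in X, diffusion is constant). With a = -3, c = 2, the solution is
  V(t) = (c^2 / (2 a)) * (exp(2 a t) - 1)
       = (2^2 / (2*(-3))) * (exp((-6) t) - 1)
       = 2/3 - 2*exp(-6*t)/3.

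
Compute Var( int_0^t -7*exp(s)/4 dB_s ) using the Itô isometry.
Var = 49*exp(2*t)/32 - 49/32

The Itô integral of a deterministic integrand f(s) has mean 0 because each increment f(s) * (B_{s+ds} - B_s) has mean 0. By the Itô isometry:
  Var( int_0^t f(s) dB_s ) = E[ (int_0^t f(s) dB_s)^2 ] = int_0^t f(s)^2 ds.
Here f(s) = -7*exp(s)/4, so f(s)^2 = 49*exp(2*s)/16. Integrate:
  int_0^t (49*exp(2*s)/16) ds = 49*exp(2*t)/32 - 49/32.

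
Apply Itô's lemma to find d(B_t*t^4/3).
d(B_t*t^4/3) = (4*B_t*t^3/3) dt + (t^4/3) dB_t

Itô's formula for f(t, x): d f(t, B_t) = (f_t + (1/2) f_xx) dt + f_x dB_t. Compute partials of f(t, x) = t^4*x/3:
  f_t(t,x)  = 4*t^3*x/3
  f_x(t,x)  = t^4/3
  f_xx(t,x) = 0
Assemble drift = f_t + (1/2) f_xx = 4*t^3*x/3 and diffusion = f_x = t^4/3. Substituting x = B_t:
  d(B_t*t^4/3) = (4*B_t*t^3/3) dt + (t^4/3) dB_t.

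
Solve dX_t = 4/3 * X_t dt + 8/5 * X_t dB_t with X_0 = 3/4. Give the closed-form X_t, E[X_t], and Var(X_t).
X_t = 3/4 * exp((4/75) t + (8/5) B_t); E[X_t] = 3*exp(4*t/3)/4; Var(X_t) = 9*(exp(64*t/25) - 1)*exp(8*t/3)/16

For GBM dX = mu X dt + sigma X dB with X_0 = x_0, apply Itô to Y = log X: dY = (mu - sigma^2/2) dt + sigma dB, so Y_t = log(x_0) + (mu - sigma^2/2) t + sigma B_t and hence X_t = x_0 * exp((mu - sigma^2/2) t + sigma B_t).
With mu = 4/3, sigma = 8/5, x_0 = 3/4, this gives:
  X_t = 3/4 * exp((4/75) * t + (8/5) * B_t).
Since sigma*B_t ~ Normal(0, sigma^2 t), E[exp(sigma*B_t)] = exp(sigma^2 t / 2); so E[X_t] = x_0 * exp((mu - sigma^2/2) t) * exp(sigma^2 t / 2) = x_0 * exp(mu t) = 3*exp(4*t/3)/4.
Var(X_t) = E[X_t^2] - (E[X_t])^2 = x_0^2 * exp(2 mu t) * (exp(sigma^2 t) - 1) = 9*(exp(64*t/25) - 1)*exp(8*t/3)/16.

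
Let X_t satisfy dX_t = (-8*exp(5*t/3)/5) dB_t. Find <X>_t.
<X>_t = 96*exp(10*t/3)/125 - 96/125

For an Itô process dX_t = a(t) dt + b(t) dB_t, the quadratic variation is <X>_t = int_0^t b(s)^2 ds (the drift term does not contribute). Here b(s) = -8*exp(5*s/3)/5, so
  b(s)^2 = 64*exp(10*s/3)/25.
Integrating from 0 to t:
  <X>_t = int_0^t (64*exp(10*s/3)/25) ds = 96*exp(10*t/3)/125 - 96/125.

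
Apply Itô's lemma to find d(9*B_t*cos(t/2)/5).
d(9*B_t*cos(t/2)/5) = (-9*B_t*sin(t/2)/10) dt + (9*cos(t/2)/5) dB_t

Itô's formula for f(t, x): d f(t, B_t) = (f_t + (1/2) f_xx) dt + f_x dB_t. Compute partials of f(t, x) = 9*x*cos(t/2)/5:
  f_t(t,x)  = -9*x*sin(t/2)/10
  f_x(t,x)  = 9*cos(t/2)/5
  f_xx(t,x) = 0
Assemble drift = f_t + (1/2) f_xx = -9*x*sin(t/2)/10 and diffusion = f_x = 9*cos(t/2)/5. Substituting x = B_t:
  d(9*B_t*cos(t/2)/5) = (-9*B_t*sin(t/2)/10) dt + (9*cos(t/2)/5) dB_t.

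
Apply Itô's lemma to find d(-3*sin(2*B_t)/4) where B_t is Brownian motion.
d(-3*sin(2*B_t)/4) = (3*sin(2*B_t)/2) dt + (-3*cos(2*B_t)/2) dB_t

Itô's formula for f(B_t) gives d f(B_t) = f'(B_t) dB_t + (1/2) f''(B_t) dt. Compute derivatives of f(x) = -3*sin(2*x)/4:
  f'(x)  = -3*cos(2*x)/2
  f''(x) = 3*sin(2*x)
Substitute x = B_t and multiply the f'' term by 1/2:
  drift     = (1/2) * (3*sin(2*x)) evaluated at B_t = 3*sin(2*B_t)/2
  diffusion = (-3*cos(2*x)/2) evaluated at B_t = -3*cos(2*B_t)/2
Therefore d(-3*sin(2*B_t)/4) = (3*sin(2*B_t)/2) dt + (-3*cos(2*B_t)/2) dB_t.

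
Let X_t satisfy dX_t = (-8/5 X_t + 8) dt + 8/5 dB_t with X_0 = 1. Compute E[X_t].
E[X_t] = 5 - 4*exp(-8*t/5)

Taking expectations and using E[dB_t] = 0, the mean m(t) = E[X_t] satisfies the ODE m'(t) = a m(t) + b with m(0) = x_0. With a = -8/5, b = 8, x_0 = 1, the solution is
  m(t) = x_0 * exp(a t) + (b/a) * (exp(a t) - 1)
       = 1 * exp((-8/5) t) + (8/(-8/5)) * (exp((-8/5) t) - 1)
       = 5 - 4*exp(-8*t/5).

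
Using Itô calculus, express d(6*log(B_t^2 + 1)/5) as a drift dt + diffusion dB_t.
d(6*log(B_t^2 + 1)/5) = (6*(1 - B_t^2)/(5*(B_t^2 + 1)^2)) dt + (12*B_t/(5*(B_t^2 + 1))) dB_t

Itô's formula for f(B_t) gives d f(B_t) = f'(B_t) dB_t + (1/2) f''(B_t) dt. Compute derivatives of f(x) = 6*log(x^2 + 1)/5:
  f'(x)  = 12*x/(5*(x^2 + 1))
  f''(x) = 12*(1 - x^2)/(5*(x^2 + 1)^2)
Substitute x = B_t and multiply the f'' term by 1/2:
  drift     = (1/2) * (12*(1 - x^2)/(5*(x^2 + 1)^2)) evaluated at B_t = 6*(1 - B_t^2)/(5*(B_t^2 + 1)^2)
  diffusion = (12*x/(5*(x^2 + 1))) evaluated at B_t = 12*B_t/(5*(B_t^2 + 1))
Therefore d(6*log(B_t^2 + 1)/5) = (6*(1 - B_t^2)/(5*(B_t^2 + 1)^2)) dt + (12*B_t/(5*(B_t^2 + 1))) dB_t.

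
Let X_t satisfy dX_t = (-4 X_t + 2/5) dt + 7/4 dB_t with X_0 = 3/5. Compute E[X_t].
E[X_t] = 1/10 + exp(-4*t)/2

Taking expectations and using E[dB_t] = 0, the mean m(t) = E[X_t] satisfies the ODE m'(t) = a m(t) + b with m(0) = x_0. With a = -4, b = 2/5, x_0 = 3/5, the solution is
  m(t) = x_0 * exp(a t) + (b/a) * (exp(a t) - 1)
       = (3/5) * exp((-4) t) + ((2/5)/(-4)) * (exp((-4) t) - 1)
       = 1/10 + exp(-4*t)/2.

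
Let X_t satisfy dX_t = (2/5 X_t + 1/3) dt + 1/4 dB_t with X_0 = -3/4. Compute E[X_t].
E[X_t] = exp(2*t/5)/12 - 5/6

Taking expectations and using E[dB_t] = 0, the mean m(t) = E[X_t] satisfies the ODE m'(t) = a m(t) + b with m(0) = x_0. With a = 2/5, b = 1/3, x_0 = -3/4, the solution is
  m(t) = x_0 * exp(a t) + (b/a) * (exp(a t) - 1)
       = (-3/4) * exp((2/5) t) + ((1/3)/(2/5)) * (exp((2/5) t) - 1)
       = exp(2*t/5)/12 - 5/6.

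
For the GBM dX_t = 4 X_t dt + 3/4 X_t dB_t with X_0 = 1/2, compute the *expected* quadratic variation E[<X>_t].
E[<X>_t] = 9*exp(137*t/16)/548 - 9/548

<X>_t = int_0^t ((3/4) * X_s)^2 ds. Taking expectation inside the integral: E[<X>_t] = (3/4)^2 * int_0^t E[X_s^2] ds. For GBM, E[X_s^2] = x_0^2 * exp((2 mu + sigma^2) s). Integrating:
  E[<X>_t] = (3/4)^2 * (1/2)^2 * (exp((2*4 + (3/4)^2) t) - 1) / (2*4 + (3/4)^2)
           = (3/4)^2 * (1/2)^2 * (exp((137/16) t) - 1) / (137/16) = 9*exp(137*t/16)/548 - 9/548.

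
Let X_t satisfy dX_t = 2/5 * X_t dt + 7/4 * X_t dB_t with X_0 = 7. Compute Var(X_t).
Var(X_t) = 49*(exp(49*t/16) - 1)*exp(4*t/5)

For GBM dX = mu X dt + sigma X dB with X_0 = x_0, apply Itô to Y = log X: dY = (mu - sigma^2/2) dt + sigma dB, so Y_t = log(x_0) + (mu - sigma^2/2) t + sigma B_t and hence X_t = x_0 * exp((mu - sigma^2/2) t + sigma B_t).
With mu = 2/5, sigma = 7/4, x_0 = 7, this gives:
  X_t = 7 * exp((-181/160) * t + (7/4) * B_t).
Since sigma*B_t ~ Normal(0, sigma^2 t), E[exp(sigma*B_t)] = exp(sigma^2 t / 2); so E[X_t] = x_0 * exp((mu - sigma^2/2) t) * exp(sigma^2 t / 2) = x_0 * exp(mu t) = 7*exp(2*t/5).
Var(X_t) = E[X_t^2] - (E[X_t])^2 = x_0^2 * exp(2 mu t) * (exp(sigma^2 t) - 1) = 49*(exp(49*t/16) - 1)*exp(4*t/5).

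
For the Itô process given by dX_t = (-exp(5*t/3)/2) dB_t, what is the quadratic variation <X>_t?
<X>_t = 3*exp(10*t/3)/40 - 3/40

For an Itô process dX_t = a(t) dt + b(t) dB_t, the quadratic variation is <X>_t = int_0^t b(s)^2 ds (the drift term does not contribute). Here b(s) = -exp(5*s/3)/2, so
  b(s)^2 = exp(10*s/3)/4.
Integrating from 0 to t:
  <X>_t = int_0^t (exp(10*s/3)/4) ds = 3*exp(10*t/3)/40 - 3/40.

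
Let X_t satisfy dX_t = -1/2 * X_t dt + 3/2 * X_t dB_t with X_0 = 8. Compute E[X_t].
E[X_t] = 8*exp(-t/2)

For GBM dX = mu X dt + sigma X dB with X_0 = x_0, apply Itô to Y = log X: dY = (mu - sigma^2/2) dt + sigma dB, so Y_t = log(x_0) + (mu - sigma^2/2) t + sigma B_t and hence X_t = x_0 * exp((mu - sigma^2/2) t + sigma B_t).
With mu = -1/2, sigma = 3/2, x_0 = 8, this gives:
  X_t = 8 * exp((-13/8) * t + (3/2) * B_t).
Since sigma*B_t ~ Normal(0, sigma^2 t), E[exp(sigma*B_t)] = exp(sigma^2 t / 2); so E[X_t] = x_0 * exp((mu - sigma^2/2) t) * exp(sigma^2 t / 2) = x_0 * exp(mu t) = 8*exp(-t/2).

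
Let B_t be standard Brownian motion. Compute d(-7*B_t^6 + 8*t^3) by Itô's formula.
d(-7*B_t^6 + 8*t^3) = (-105*B_t^4 + 24*t^2) dt + (-42*B_t^5) dB_t

Itô's formula for f(t, x): d f(t, B_t) = (f_t + (1/2) f_xx) dt + f_x dB_t. Compute partials of f(t, x) = 8*t^3 - 7*x^6:
  f_t(t,x)  = 24*t^2
  f_x(t,x)  = -42*x^5
  f_xx(t,x) = -210*x^4
Assemble drift = f_t + (1/2) f_xx = 24*t^2 - 105*x^4 and diffusion = f_x = -42*x^5. Substituting x = B_t:
  d(-7*B_t^6 + 8*t^3) = (-105*B_t^4 + 24*t^2) dt + (-42*B_t^5) dB_t.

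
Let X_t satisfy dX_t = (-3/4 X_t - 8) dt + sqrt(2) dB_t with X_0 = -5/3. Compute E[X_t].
E[X_t] = -32/3 + 9*exp(-3*t/4)

Taking expectations and using E[dB_t] = 0, the mean m(t) = E[X_t] satisfies the ODE m'(t) = a m(t) + b with m(0) = x_0. With a = -3/4, b = -8, x_0 = -5/3, the solution is
  m(t) = x_0 * exp(a t) + (b/a) * (exp(a t) - 1)
       = (-5/3) * exp((-3/4) t) + ((-8)/(-3/4)) * (exp((-3/4) t) - 1)
       = -32/3 + 9*exp(-3*t/4).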